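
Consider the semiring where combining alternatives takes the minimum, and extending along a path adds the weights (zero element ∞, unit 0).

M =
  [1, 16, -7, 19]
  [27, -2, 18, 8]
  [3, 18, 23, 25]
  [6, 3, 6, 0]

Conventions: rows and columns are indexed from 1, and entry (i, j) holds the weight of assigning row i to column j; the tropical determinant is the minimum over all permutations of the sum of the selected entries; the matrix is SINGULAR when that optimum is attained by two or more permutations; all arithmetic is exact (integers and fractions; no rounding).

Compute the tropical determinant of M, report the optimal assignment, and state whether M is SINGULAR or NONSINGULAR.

σ = (1, 2, 3, 4): 1 + (-2) + 23 + 0 = 22
σ = (1, 2, 4, 3): 1 + (-2) + 25 + 6 = 30
σ = (1, 3, 2, 4): 1 + 18 + 18 + 0 = 37
σ = (1, 3, 4, 2): 1 + 18 + 25 + 3 = 47
σ = (1, 4, 2, 3): 1 + 8 + 18 + 6 = 33
σ = (1, 4, 3, 2): 1 + 8 + 23 + 3 = 35
σ = (2, 1, 3, 4): 16 + 27 + 23 + 0 = 66
σ = (2, 1, 4, 3): 16 + 27 + 25 + 6 = 74
σ = (2, 3, 1, 4): 16 + 18 + 3 + 0 = 37
σ = (2, 3, 4, 1): 16 + 18 + 25 + 6 = 65
σ = (2, 4, 1, 3): 16 + 8 + 3 + 6 = 33
σ = (2, 4, 3, 1): 16 + 8 + 23 + 6 = 53
σ = (3, 1, 2, 4): (-7) + 27 + 18 + 0 = 38
σ = (3, 1, 4, 2): (-7) + 27 + 25 + 3 = 48
σ = (3, 2, 1, 4): (-7) + (-2) + 3 + 0 = -6
σ = (3, 2, 4, 1): (-7) + (-2) + 25 + 6 = 22
σ = (3, 4, 1, 2): (-7) + 8 + 3 + 3 = 7
σ = (3, 4, 2, 1): (-7) + 8 + 18 + 6 = 25
σ = (4, 1, 2, 3): 19 + 27 + 18 + 6 = 70
σ = (4, 1, 3, 2): 19 + 27 + 23 + 3 = 72
σ = (4, 2, 1, 3): 19 + (-2) + 3 + 6 = 26
σ = (4, 2, 3, 1): 19 + (-2) + 23 + 6 = 46
σ = (4, 3, 1, 2): 19 + 18 + 3 + 3 = 43
σ = (4, 3, 2, 1): 19 + 18 + 18 + 6 = 61
Optimal value attained by: σ = (3, 2, 1, 4).
Answer: det⊕(M) = -6; verdict: NONSINGULAR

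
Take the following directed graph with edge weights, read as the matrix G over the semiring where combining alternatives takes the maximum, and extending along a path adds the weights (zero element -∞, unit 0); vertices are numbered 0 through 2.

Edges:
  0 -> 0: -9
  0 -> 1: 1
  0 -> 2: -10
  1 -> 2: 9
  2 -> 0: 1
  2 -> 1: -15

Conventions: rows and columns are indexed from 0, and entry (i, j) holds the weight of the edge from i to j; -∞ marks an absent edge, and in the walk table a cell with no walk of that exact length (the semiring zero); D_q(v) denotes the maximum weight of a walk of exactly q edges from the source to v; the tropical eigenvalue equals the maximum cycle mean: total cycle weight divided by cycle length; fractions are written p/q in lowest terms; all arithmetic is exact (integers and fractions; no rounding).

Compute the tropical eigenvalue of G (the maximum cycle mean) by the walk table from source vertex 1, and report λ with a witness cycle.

q=0: [-∞, 0, -∞]
q=1: [-∞, -∞, 9]
q=2: [10, -6, -∞]
q=3: [1, 11, 3]
Optimal cycle mean attained by: cycle 0->1->2->0, total 1 + 9 + 1, length 3.
Answer: λ = 11/3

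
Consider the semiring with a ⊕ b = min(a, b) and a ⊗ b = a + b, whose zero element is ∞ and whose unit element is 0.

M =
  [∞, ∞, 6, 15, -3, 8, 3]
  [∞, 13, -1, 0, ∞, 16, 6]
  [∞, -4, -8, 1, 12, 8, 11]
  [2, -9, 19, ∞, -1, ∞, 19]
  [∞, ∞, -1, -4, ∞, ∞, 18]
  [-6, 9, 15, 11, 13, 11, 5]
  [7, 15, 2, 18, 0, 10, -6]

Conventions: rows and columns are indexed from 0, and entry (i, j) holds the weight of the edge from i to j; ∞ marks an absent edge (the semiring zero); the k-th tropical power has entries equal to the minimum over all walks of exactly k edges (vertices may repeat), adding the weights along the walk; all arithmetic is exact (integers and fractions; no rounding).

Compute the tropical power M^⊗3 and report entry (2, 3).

M^⊗2:
  [2, 2, -4, -7, 3, 13, -3]
  [2, -9, -9, 0, -1, 7, 0]
  [2, -12, -16, -7, 0, 0, 2]
  [26, 4, -10, -9, -1, 7, -3]
  [-2, -13, -9, 0, -5, 7, 10]
  [5, 2, 0, 9, -9, 2, -3]
  [1, -2, -6, -4, -6, 4, -12]
M^⊗3:
  [-5, -16, -12, -3, -8, 4, -9]
  [1, -13, -17, -9, -1, -1, -6]
  [-6, -20, -24, -15, -8, -8, -6]
  [-7, -18, -18, -9, -10, -2, -9]
  [1, -13, -17, -13, -5, -1, -7]
  [-4, -4, -10, -13, -3, 7, -9]
  [-5, -13, -14, -10, -12, -2, -18]
Key observation: the optimum is the walk 2->2->2->3, with weight (-8) + (-8) + 1 = -15.
Optimal value attained by: walk 2->2->2->3.
Answer: (M^⊗3)[2][3] = -15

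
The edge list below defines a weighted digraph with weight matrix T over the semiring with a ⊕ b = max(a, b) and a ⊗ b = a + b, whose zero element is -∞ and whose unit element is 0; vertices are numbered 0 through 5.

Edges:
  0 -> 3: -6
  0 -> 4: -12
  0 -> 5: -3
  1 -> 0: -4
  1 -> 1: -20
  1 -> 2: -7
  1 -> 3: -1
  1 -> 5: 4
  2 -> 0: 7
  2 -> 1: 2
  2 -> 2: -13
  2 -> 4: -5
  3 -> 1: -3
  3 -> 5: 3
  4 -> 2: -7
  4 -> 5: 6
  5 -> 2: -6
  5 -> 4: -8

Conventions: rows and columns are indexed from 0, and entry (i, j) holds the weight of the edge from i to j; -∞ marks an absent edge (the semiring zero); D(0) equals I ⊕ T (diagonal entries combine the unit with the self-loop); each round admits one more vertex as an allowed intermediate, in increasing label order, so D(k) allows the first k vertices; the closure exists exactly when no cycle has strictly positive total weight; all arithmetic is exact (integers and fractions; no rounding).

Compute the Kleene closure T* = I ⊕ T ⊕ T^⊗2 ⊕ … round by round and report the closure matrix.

D(0):
  [0, -∞, -∞, -6, -12, -3]
  [-4, 0, -7, -1, -∞, 4]
  [7, 2, 0, -∞, -5, -∞]
  [-∞, -3, -∞, 0, -∞, 3]
  [-∞, -∞, -7, -∞, 0, 6]
  [-∞, -∞, -6, -∞, -8, 0]
D(1):
  [0, -∞, -∞, -6, -12, -3]
  [-4, 0, -7, -1, -16, 4]
  [7, 2, 0, 1, -5, 4]
  [-∞, -3, -∞, 0, -∞, 3]
  [-∞, -∞, -7, -∞, 0, 6]
  [-∞, -∞, -6, -∞, -8, 0]
D(2):
  [0, -∞, -∞, -6, -12, -3]
  [-4, 0, -7, -1, -16, 4]
  [7, 2, 0, 1, -5, 6]
  [-7, -3, -10, 0, -19, 3]
  [-∞, -∞, -7, -∞, 0, 6]
  [-∞, -∞, -6, -∞, -8, 0]
D(3):
  [0, -∞, -∞, -6, -12, -3]
  [0, 0, -7, -1, -12, 4]
  [7, 2, 0, 1, -5, 6]
  [-3, -3, -10, 0, -15, 3]
  [0, -5, -7, -6, 0, 6]
  [1, -4, -6, -5, -8, 0]
D(4):
  [0, -9, -16, -6, -12, -3]
  [0, 0, -7, -1, -12, 4]
  [7, 2, 0, 1, -5, 6]
  [-3, -3, -10, 0, -15, 3]
  [0, -5, -7, -6, 0, 6]
  [1, -4, -6, -5, -8, 0]
D(5):
  [0, -9, -16, -6, -12, -3]
  [0, 0, -7, -1, -12, 4]
  [7, 2, 0, 1, -5, 6]
  [-3, -3, -10, 0, -15, 3]
  [0, -5, -7, -6, 0, 6]
  [1, -4, -6, -5, -8, 0]
D(6):
  [0, -7, -9, -6, -11, -3]
  [5, 0, -2, -1, -4, 4]
  [7, 2, 0, 1, -2, 6]
  [4, -1, -3, 0, -5, 3]
  [7, 2, 0, 1, 0, 6]
  [1, -4, -6, -5, -8, 0]
Answer: T* = [[0, -7, -9, -6, -11, -3], [5, 0, -2, -1, -4, 4], [7, 2, 0, 1, -2, 6], [4, -1, -3, 0, -5, 3], [7, 2, 0, 1, 0, 6], [1, -4, -6, -5, -8, 0]]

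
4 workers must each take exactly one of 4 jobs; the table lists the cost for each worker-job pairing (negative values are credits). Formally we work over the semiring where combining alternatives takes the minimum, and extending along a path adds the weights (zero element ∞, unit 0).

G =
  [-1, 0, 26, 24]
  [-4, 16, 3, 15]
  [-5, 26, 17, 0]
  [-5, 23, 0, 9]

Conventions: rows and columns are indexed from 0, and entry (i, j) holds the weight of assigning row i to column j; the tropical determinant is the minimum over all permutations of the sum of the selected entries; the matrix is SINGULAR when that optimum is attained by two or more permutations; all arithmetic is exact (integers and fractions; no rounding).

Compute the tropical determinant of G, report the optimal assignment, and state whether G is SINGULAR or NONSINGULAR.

σ = (0, 1, 2, 3): (-1) + 16 + 17 + 9 = 41
σ = (0, 1, 3, 2): (-1) + 16 + 0 + 0 = 15
σ = (0, 2, 1, 3): (-1) + 3 + 26 + 9 = 37
σ = (0, 2, 3, 1): (-1) + 3 + 0 + 23 = 25
σ = (0, 3, 1, 2): (-1) + 15 + 26 + 0 = 40
σ = (0, 3, 2, 1): (-1) + 15 + 17 + 23 = 54
σ = (1, 0, 2, 3): 0 + (-4) + 17 + 9 = 22
σ = (1, 0, 3, 2): 0 + (-4) + 0 + 0 = -4
σ = (1, 2, 0, 3): 0 + 3 + (-5) + 9 = 7
σ = (1, 2, 3, 0): 0 + 3 + 0 + (-5) = -2
σ = (1, 3, 0, 2): 0 + 15 + (-5) + 0 = 10
σ = (1, 3, 2, 0): 0 + 15 + 17 + (-5) = 27
σ = (2, 0, 1, 3): 26 + (-4) + 26 + 9 = 57
σ = (2, 0, 3, 1): 26 + (-4) + 0 + 23 = 45
σ = (2, 1, 0, 3): 26 + 16 + (-5) + 9 = 46
σ = (2, 1, 3, 0): 26 + 16 + 0 + (-5) = 37
σ = (2, 3, 0, 1): 26 + 15 + (-5) + 23 = 59
σ = (2, 3, 1, 0): 26 + 15 + 26 + (-5) = 62
σ = (3, 0, 1, 2): 24 + (-4) + 26 + 0 = 46
σ = (3, 0, 2, 1): 24 + (-4) + 17 + 23 = 60
σ = (3, 1, 0, 2): 24 + 16 + (-5) + 0 = 35
σ = (3, 1, 2, 0): 24 + 16 + 17 + (-5) = 52
σ = (3, 2, 0, 1): 24 + 3 + (-5) + 23 = 45
σ = (3, 2, 1, 0): 24 + 3 + 26 + (-5) = 48
Optimal value attained by: σ = (1, 0, 3, 2).
Answer: det⊕(G) = -4; verdict: NONSINGULAR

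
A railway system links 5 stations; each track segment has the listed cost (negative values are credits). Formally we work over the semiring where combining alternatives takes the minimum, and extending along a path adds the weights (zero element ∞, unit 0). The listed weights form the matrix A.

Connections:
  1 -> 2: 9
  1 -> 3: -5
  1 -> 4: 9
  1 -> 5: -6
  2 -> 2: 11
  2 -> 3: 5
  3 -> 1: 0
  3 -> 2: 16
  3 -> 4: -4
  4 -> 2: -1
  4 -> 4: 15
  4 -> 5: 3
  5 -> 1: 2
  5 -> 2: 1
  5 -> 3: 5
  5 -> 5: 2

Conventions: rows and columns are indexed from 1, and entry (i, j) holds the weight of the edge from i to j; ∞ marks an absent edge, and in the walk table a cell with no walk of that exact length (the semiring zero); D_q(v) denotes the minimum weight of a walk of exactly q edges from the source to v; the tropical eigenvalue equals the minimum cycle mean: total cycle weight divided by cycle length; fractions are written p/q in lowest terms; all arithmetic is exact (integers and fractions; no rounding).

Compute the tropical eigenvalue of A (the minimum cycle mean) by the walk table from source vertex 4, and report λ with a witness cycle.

q=0: [∞, ∞, ∞, 0, ∞]
q=1: [∞, -1, ∞, 15, 3]
q=2: [5, 4, 4, 30, 5]
q=3: [4, 6, 0, 0, -1]
q=4: [0, -1, -1, -4, -2]
q=5: [-1, -5, -5, -5, -6]
Optimal cycle mean attained by: cycle 1->3->1, total (-5) + 0, length 2.
Answer: λ = -5/2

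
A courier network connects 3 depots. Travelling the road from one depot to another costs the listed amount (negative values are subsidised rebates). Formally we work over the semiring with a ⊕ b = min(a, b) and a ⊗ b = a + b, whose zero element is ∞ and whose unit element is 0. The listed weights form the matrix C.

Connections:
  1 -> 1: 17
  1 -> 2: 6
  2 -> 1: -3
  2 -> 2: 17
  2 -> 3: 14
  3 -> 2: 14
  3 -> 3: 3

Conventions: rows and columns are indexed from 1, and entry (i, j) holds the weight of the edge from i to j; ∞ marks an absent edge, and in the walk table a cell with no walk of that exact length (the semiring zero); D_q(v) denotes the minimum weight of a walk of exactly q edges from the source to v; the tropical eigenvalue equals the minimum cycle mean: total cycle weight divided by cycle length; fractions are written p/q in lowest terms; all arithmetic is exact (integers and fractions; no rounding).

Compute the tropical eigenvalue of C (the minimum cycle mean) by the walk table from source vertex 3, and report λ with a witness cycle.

q=0: [∞, ∞, 0]
q=1: [∞, 14, 3]
q=2: [11, 17, 6]
q=3: [14, 17, 9]
Optimal cycle mean attained by: cycle 1->2->1, total 6 + (-3), length 2.
Answer: λ = 3/2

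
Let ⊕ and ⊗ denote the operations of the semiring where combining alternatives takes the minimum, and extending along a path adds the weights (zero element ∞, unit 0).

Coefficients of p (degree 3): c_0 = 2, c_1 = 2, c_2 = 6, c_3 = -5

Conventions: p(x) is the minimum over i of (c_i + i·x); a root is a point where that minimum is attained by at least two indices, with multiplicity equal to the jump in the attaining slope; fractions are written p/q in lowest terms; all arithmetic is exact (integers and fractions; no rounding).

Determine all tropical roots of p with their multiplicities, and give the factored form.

hull edge (i=0, c=2) to (i=3, c=-5): slope -7/3, span 3
Factored form: p(x) = -5 ⊗ (x ⊕ 7/3) ⊗ (x ⊕ 7/3) ⊗ (x ⊕ 7/3)
Answer: roots = 7/3 (mult 3)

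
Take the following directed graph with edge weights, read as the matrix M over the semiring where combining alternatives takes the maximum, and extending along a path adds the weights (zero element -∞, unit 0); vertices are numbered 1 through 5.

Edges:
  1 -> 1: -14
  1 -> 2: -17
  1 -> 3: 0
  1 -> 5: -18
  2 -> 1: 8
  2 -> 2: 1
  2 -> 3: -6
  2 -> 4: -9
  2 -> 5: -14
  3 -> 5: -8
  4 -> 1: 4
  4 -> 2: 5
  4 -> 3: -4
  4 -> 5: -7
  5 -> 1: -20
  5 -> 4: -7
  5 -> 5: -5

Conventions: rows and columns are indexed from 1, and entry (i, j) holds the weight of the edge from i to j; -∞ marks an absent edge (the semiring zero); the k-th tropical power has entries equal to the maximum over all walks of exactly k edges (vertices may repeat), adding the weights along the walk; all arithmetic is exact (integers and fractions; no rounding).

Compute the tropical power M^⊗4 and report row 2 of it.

M^⊗2:
  [-9, -16, -14, -25, -8]
  [9, 2, 8, -8, -10]
  [-28, -∞, -∞, -15, -13]
  [13, 6, 4, -4, -9]
  [-3, -2, -11, -12, -10]
M^⊗3:
  [-8, -15, -9, -15, -13]
  [10, 3, 9, -7, 0]
  [-11, -10, -19, -20, -18]
  [14, 7, 13, -3, -4]
  [6, -1, -3, -11, -15]
M^⊗4:
  [-7, -10, -8, -20, -17]
  [11, 4, 10, -6, 1]
  [-2, -9, -11, -19, -23]
  [15, 8, 14, -2, 5]
  [7, 0, 6, -10, -11]
Answer: row 2 of M^⊗4 = [11, 4, 10, -6, 1]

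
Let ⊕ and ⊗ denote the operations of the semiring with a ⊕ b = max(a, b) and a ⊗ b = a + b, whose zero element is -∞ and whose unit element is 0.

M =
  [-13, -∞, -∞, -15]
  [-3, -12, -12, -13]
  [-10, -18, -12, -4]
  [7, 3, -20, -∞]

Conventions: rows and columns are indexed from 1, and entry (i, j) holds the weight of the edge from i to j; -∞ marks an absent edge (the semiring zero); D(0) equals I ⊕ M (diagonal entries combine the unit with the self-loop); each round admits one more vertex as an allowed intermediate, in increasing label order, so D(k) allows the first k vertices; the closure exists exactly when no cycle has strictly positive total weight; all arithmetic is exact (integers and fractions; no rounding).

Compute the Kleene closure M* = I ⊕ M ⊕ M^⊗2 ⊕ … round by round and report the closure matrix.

D(0):
  [0, -∞, -∞, -15]
  [-3, 0, -12, -13]
  [-10, -18, 0, -4]
  [7, 3, -20, 0]
D(1):
  [0, -∞, -∞, -15]
  [-3, 0, -12, -13]
  [-10, -18, 0, -4]
  [7, 3, -20, 0]
D(2):
  [0, -∞, -∞, -15]
  [-3, 0, -12, -13]
  [-10, -18, 0, -4]
  [7, 3, -9, 0]
D(3):
  [0, -∞, -∞, -15]
  [-3, 0, -12, -13]
  [-10, -18, 0, -4]
  [7, 3, -9, 0]
D(4):
  [0, -12, -24, -15]
  [-3, 0, -12, -13]
  [3, -1, 0, -4]
  [7, 3, -9, 0]
Answer: M* = [[0, -12, -24, -15], [-3, 0, -12, -13], [3, -1, 0, -4], [7, 3, -9, 0]]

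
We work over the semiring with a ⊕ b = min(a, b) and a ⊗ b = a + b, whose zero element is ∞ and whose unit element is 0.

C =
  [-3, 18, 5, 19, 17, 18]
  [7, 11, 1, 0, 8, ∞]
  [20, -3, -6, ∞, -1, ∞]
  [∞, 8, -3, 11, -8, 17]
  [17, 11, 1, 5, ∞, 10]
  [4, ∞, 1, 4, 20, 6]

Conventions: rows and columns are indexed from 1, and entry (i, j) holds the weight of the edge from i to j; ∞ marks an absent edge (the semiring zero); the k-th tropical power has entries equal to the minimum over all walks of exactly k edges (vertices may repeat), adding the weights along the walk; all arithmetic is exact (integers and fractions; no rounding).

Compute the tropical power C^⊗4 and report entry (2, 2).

C^⊗2:
  [-6, 2, -1, 16, 4, 15]
  [4, -2, -5, 11, -8, 17]
  [4, -9, -12, -3, -7, 9]
  [9, -6, -9, -3, -4, 2]
  [14, -2, -5, 11, -3, 16]
  [1, -2, -5, 10, -4, 12]
C^⊗3:
  [-9, -4, -7, 2, -2, 12]
  [1, -8, -11, -3, -6, 2]
  [-2, -15, -18, -9, -13, 3]
  [1, -12, -15, -6, -11, 6]
  [5, -8, -11, -2, -6, 7]
  [-2, -8, -11, -2, -6, 6]
C^⊗4:
  [-12, -10, -13, -4, -8, 8]
  [-2, -14, -17, -8, -12, 4]
  [-8, -21, -24, -15, -19, -3]
  [-5, -18, -21, -12, -16, -1]
  [-1, -14, -17, -8, -12, 4]
  [-5, -14, -17, -8, -12, 4]
Key observation: the optimum is the walk 2->3->3->3->2, with weight 1 + (-6) + (-6) + (-3) = -14.
Optimal value attained by: walk 2->3->3->3->2.
Answer: (C^⊗4)[2][2] = -14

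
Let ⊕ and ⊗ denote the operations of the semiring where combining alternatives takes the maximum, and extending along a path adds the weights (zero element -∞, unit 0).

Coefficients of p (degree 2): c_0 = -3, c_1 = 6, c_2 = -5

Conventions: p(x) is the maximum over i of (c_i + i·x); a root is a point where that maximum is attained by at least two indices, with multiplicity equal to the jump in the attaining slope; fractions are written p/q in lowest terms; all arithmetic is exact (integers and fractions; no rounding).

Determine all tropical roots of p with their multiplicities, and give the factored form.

hull edge (i=0, c=-3) to (i=1, c=6): slope 9, span 1
hull edge (i=1, c=6) to (i=2, c=-5): slope -11, span 1
Factored form: p(x) = -5 ⊗ (x ⊕ (-9)) ⊗ (x ⊕ 11)
Answer: roots = -9 (mult 1), 11 (mult 1)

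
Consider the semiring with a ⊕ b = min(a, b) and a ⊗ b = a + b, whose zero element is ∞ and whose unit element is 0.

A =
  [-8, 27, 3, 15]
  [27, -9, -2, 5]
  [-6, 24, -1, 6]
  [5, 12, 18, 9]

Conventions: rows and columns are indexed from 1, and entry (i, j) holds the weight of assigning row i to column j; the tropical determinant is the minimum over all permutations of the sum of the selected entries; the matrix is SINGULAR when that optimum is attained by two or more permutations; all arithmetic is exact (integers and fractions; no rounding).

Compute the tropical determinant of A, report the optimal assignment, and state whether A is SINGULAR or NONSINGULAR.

σ = (1, 2, 3, 4): (-8) + (-9) + (-1) + 9 = -9
σ = (1, 2, 4, 3): (-8) + (-9) + 6 + 18 = 7
σ = (1, 3, 2, 4): (-8) + (-2) + 24 + 9 = 23
σ = (1, 3, 4, 2): (-8) + (-2) + 6 + 12 = 8
σ = (1, 4, 2, 3): (-8) + 5 + 24 + 18 = 39
σ = (1, 4, 3, 2): (-8) + 5 + (-1) + 12 = 8
σ = (2, 1, 3, 4): 27 + 27 + (-1) + 9 = 62
σ = (2, 1, 4, 3): 27 + 27 + 6 + 18 = 78
σ = (2, 3, 1, 4): 27 + (-2) + (-6) + 9 = 28
σ = (2, 3, 4, 1): 27 + (-2) + 6 + 5 = 36
σ = (2, 4, 1, 3): 27 + 5 + (-6) + 18 = 44
σ = (2, 4, 3, 1): 27 + 5 + (-1) + 5 = 36
σ = (3, 1, 2, 4): 3 + 27 + 24 + 9 = 63
σ = (3, 1, 4, 2): 3 + 27 + 6 + 12 = 48
σ = (3, 2, 1, 4): 3 + (-9) + (-6) + 9 = -3
σ = (3, 2, 4, 1): 3 + (-9) + 6 + 5 = 5
σ = (3, 4, 1, 2): 3 + 5 + (-6) + 12 = 14
σ = (3, 4, 2, 1): 3 + 5 + 24 + 5 = 37
σ = (4, 1, 2, 3): 15 + 27 + 24 + 18 = 84
σ = (4, 1, 3, 2): 15 + 27 + (-1) + 12 = 53
σ = (4, 2, 1, 3): 15 + (-9) + (-6) + 18 = 18
σ = (4, 2, 3, 1): 15 + (-9) + (-1) + 5 = 10
σ = (4, 3, 1, 2): 15 + (-2) + (-6) + 12 = 19
σ = (4, 3, 2, 1): 15 + (-2) + 24 + 5 = 42
Optimal value attained by: σ = (1, 2, 3, 4).
Answer: det⊕(A) = -9; verdict: NONSINGULAR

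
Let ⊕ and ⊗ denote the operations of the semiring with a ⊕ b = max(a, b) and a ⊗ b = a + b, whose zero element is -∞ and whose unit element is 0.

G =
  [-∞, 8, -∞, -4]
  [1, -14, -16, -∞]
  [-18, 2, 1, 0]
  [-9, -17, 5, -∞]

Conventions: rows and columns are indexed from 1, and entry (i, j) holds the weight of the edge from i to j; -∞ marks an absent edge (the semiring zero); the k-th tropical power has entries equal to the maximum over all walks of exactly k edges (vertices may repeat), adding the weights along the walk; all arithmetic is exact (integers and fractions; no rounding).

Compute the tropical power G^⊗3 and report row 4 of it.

G^⊗2:
  [9, -6, 1, -∞]
  [-13, 9, -15, -3]
  [3, 3, 5, 1]
  [-13, 7, 6, 5]
G^⊗3:
  [-5, 17, 2, 5]
  [10, -5, 2, -15]
  [4, 11, 6, 5]
  [8, 8, 10, 6]
Answer: row 4 of G^⊗3 = [8, 8, 10, 6]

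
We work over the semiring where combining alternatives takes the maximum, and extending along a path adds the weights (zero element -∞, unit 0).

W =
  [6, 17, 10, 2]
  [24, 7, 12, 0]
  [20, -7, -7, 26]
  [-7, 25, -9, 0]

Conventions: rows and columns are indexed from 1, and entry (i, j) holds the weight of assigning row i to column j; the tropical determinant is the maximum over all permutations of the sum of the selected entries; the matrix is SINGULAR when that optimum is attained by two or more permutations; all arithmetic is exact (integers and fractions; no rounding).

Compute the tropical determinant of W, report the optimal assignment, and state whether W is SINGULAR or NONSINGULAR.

σ = (1, 2, 3, 4): 6 + 7 + (-7) + 0 = 6
σ = (1, 2, 4, 3): 6 + 7 + 26 + (-9) = 30
σ = (1, 3, 2, 4): 6 + 12 + (-7) + 0 = 11
σ = (1, 3, 4, 2): 6 + 12 + 26 + 25 = 69
σ = (1, 4, 2, 3): 6 + 0 + (-7) + (-9) = -10
σ = (1, 4, 3, 2): 6 + 0 + (-7) + 25 = 24
σ = (2, 1, 3, 4): 17 + 24 + (-7) + 0 = 34
σ = (2, 1, 4, 3): 17 + 24 + 26 + (-9) = 58
σ = (2, 3, 1, 4): 17 + 12 + 20 + 0 = 49
σ = (2, 3, 4, 1): 17 + 12 + 26 + (-7) = 48
σ = (2, 4, 1, 3): 17 + 0 + 20 + (-9) = 28
σ = (2, 4, 3, 1): 17 + 0 + (-7) + (-7) = 3
σ = (3, 1, 2, 4): 10 + 24 + (-7) + 0 = 27
σ = (3, 1, 4, 2): 10 + 24 + 26 + 25 = 85
σ = (3, 2, 1, 4): 10 + 7 + 20 + 0 = 37
σ = (3, 2, 4, 1): 10 + 7 + 26 + (-7) = 36
σ = (3, 4, 1, 2): 10 + 0 + 20 + 25 = 55
σ = (3, 4, 2, 1): 10 + 0 + (-7) + (-7) = -4
σ = (4, 1, 2, 3): 2 + 24 + (-7) + (-9) = 10
σ = (4, 1, 3, 2): 2 + 24 + (-7) + 25 = 44
σ = (4, 2, 1, 3): 2 + 7 + 20 + (-9) = 20
σ = (4, 2, 3, 1): 2 + 7 + (-7) + (-7) = -5
σ = (4, 3, 1, 2): 2 + 12 + 20 + 25 = 59
σ = (4, 3, 2, 1): 2 + 12 + (-7) + (-7) = 0
Optimal value attained by: σ = (3, 1, 4, 2).
Answer: det⊕(W) = 85; verdict: NONSINGULAR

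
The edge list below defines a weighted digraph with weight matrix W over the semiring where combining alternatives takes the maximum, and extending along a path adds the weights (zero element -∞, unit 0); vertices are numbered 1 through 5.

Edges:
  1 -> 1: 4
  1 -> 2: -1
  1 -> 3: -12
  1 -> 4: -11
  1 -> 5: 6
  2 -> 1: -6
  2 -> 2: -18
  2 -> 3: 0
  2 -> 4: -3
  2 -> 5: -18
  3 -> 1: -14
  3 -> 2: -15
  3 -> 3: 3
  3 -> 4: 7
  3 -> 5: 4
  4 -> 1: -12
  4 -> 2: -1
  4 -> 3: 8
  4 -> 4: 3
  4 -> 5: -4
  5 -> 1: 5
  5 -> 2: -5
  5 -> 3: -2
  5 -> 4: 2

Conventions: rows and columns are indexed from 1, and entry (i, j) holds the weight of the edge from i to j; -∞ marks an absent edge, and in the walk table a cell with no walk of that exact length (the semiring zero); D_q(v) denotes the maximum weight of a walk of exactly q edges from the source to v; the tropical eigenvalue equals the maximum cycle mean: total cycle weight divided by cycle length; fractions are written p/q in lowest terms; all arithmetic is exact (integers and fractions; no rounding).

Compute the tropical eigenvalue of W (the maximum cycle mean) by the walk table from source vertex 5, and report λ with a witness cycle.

q=0: [-∞, -∞, -∞, -∞, 0]
q=1: [5, -5, -2, 2, -∞]
q=2: [9, 4, 10, 5, 11]
q=3: [16, 8, 13, 17, 15]
q=4: [20, 16, 25, 20, 22]
q=5: [27, 19, 28, 32, 29]
Optimal cycle mean attained by: cycle 3->4->3, total 7 + 8, length 2.
Answer: λ = 15/2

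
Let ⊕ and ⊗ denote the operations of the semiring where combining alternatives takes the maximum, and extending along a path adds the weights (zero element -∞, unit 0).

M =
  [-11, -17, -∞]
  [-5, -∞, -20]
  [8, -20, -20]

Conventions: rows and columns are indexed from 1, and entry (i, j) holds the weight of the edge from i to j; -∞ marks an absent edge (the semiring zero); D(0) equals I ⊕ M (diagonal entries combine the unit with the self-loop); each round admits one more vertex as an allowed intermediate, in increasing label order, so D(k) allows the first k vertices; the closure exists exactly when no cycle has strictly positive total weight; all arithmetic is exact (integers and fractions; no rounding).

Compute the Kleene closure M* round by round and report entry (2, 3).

D(0):
  [0, -17, -∞]
  [-5, 0, -20]
  [8, -20, 0]
D(1):
  [0, -17, -∞]
  [-5, 0, -20]
  [8, -9, 0]
D(2):
  [0, -17, -37]
  [-5, 0, -20]
  [8, -9, 0]
D(3):
  [0, -17, -37]
  [-5, 0, -20]
  [8, -9, 0]
Answer: M*[2][3] = -20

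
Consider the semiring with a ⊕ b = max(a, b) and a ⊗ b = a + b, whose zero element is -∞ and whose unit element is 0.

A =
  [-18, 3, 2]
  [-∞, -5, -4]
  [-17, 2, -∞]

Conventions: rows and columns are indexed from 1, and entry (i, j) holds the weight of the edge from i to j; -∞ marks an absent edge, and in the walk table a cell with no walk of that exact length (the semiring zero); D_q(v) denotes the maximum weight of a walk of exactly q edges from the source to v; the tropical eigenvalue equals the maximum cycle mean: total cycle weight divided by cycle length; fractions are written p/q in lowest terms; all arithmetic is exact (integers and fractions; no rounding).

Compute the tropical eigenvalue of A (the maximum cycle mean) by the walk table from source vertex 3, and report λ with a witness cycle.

q=0: [-∞, -∞, 0]
q=1: [-17, 2, -∞]
q=2: [-35, -3, -2]
q=3: [-19, 0, -7]
Optimal cycle mean attained by: cycle 2->3->2, total (-4) + 2, length 2.
Answer: λ = -1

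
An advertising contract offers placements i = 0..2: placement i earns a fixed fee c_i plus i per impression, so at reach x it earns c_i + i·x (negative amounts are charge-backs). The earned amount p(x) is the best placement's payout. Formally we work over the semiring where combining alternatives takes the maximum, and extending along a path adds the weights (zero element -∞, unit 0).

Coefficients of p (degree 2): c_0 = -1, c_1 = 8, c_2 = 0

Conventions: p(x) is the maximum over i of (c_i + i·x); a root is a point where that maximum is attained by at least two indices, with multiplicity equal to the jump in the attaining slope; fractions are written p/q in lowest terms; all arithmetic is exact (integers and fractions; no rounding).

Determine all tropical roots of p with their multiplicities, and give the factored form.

hull edge (i=0, c=-1) to (i=1, c=8): slope 9, span 1
hull edge (i=1, c=8) to (i=2, c=0): slope -8, span 1
Factored form: p(x) = 0 ⊗ (x ⊕ (-9)) ⊗ (x ⊕ 8)
Answer: roots = -9 (mult 1), 8 (mult 1)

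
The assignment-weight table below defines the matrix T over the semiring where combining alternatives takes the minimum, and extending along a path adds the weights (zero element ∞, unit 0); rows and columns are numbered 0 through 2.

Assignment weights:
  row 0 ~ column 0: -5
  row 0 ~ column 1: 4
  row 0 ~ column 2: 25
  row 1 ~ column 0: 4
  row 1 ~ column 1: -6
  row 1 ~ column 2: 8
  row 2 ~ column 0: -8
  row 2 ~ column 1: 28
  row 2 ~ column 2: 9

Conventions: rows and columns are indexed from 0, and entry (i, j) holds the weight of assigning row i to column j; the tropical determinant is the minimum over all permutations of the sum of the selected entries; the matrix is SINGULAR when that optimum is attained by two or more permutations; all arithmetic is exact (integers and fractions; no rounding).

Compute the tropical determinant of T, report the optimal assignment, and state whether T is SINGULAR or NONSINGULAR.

σ = (0, 1, 2): (-5) + (-6) + 9 = -2
σ = (0, 2, 1): (-5) + 8 + 28 = 31
σ = (1, 0, 2): 4 + 4 + 9 = 17
σ = (1, 2, 0): 4 + 8 + (-8) = 4
σ = (2, 0, 1): 25 + 4 + 28 = 57
σ = (2, 1, 0): 25 + (-6) + (-8) = 11
Optimal value attained by: σ = (0, 1, 2).
Answer: det⊕(T) = -2; verdict: NONSINGULAR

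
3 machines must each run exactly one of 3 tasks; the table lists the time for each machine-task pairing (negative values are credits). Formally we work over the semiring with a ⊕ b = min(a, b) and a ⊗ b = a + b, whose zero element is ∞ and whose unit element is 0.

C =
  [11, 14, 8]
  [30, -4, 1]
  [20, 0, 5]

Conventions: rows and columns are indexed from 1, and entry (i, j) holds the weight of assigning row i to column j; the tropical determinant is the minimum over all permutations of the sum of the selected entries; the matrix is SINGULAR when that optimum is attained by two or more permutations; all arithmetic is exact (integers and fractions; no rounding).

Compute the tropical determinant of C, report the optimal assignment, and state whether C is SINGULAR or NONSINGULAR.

σ = (1, 2, 3): 11 + (-4) + 5 = 12
σ = (1, 3, 2): 11 + 1 + 0 = 12
σ = (2, 1, 3): 14 + 30 + 5 = 49
σ = (2, 3, 1): 14 + 1 + 20 = 35
σ = (3, 1, 2): 8 + 30 + 0 = 38
σ = (3, 2, 1): 8 + (-4) + 20 = 24
Optimal value attained by: σ = (1, 2, 3).
Answer: det⊕(C) = 12; verdict: SINGULAR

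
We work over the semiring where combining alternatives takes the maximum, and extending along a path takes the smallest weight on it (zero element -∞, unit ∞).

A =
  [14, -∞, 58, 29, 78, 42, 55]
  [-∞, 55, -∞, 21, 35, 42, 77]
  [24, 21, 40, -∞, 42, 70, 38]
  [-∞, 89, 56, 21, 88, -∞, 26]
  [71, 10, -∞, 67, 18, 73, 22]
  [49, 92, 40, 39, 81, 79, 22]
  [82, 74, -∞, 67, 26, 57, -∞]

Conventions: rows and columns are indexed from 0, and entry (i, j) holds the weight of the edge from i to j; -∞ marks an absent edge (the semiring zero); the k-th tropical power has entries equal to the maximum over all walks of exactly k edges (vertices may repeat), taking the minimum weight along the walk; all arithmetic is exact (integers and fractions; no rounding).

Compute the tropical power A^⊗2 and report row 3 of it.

A^⊗2:
  [71, 55, 40, 67, 42, 73, 38]
  [77, 74, 40, 67, 42, 57, 55]
  [49, 70, 40, 42, 70, 70, 38]
  [71, 55, 40, 67, 42, 73, 77]
  [49, 73, 58, 39, 73, 73, 55]
  [71, 79, 49, 67, 79, 79, 77]
  [49, 67, 58, 39, 78, 57, 74]
Answer: row 3 of A^⊗2 = [71, 55, 40, 67, 42, 73, 77]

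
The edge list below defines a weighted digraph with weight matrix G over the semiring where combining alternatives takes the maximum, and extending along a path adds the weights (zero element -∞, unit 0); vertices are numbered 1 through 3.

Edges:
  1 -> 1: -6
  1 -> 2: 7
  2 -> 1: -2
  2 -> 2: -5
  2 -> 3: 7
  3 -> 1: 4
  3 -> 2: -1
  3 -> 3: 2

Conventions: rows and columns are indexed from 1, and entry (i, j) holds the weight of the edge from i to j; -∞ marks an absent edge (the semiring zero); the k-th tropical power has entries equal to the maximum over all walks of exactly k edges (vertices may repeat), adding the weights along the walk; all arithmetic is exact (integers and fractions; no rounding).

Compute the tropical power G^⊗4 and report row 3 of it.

G^⊗2:
  [5, 2, 14]
  [11, 6, 9]
  [6, 11, 6]
G^⊗3:
  [18, 13, 16]
  [13, 18, 13]
  [10, 13, 18]
G^⊗4:
  [20, 25, 20]
  [17, 20, 25]
  [22, 17, 20]
Answer: row 3 of G^⊗4 = [22, 17, 20]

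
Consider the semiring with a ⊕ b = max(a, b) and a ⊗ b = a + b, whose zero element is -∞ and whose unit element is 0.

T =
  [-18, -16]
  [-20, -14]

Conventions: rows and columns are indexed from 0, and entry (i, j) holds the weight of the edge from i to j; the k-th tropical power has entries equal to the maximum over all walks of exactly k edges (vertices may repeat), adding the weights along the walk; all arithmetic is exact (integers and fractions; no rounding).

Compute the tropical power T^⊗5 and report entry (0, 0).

T^⊗2:
  [-36, -30]
  [-34, -28]
T^⊗3:
  [-50, -44]
  [-48, -42]
T^⊗4:
  [-64, -58]
  [-62, -56]
T^⊗5:
  [-78, -72]
  [-76, -70]
Key observation: the optimum is the walk 0->1->1->1->1->0, with weight (-16) + (-14) + (-14) + (-14) + (-20) = -78.
Optimal value attained by: walk 0->1->1->1->1->0.
Answer: (T^⊗5)[0][0] = -78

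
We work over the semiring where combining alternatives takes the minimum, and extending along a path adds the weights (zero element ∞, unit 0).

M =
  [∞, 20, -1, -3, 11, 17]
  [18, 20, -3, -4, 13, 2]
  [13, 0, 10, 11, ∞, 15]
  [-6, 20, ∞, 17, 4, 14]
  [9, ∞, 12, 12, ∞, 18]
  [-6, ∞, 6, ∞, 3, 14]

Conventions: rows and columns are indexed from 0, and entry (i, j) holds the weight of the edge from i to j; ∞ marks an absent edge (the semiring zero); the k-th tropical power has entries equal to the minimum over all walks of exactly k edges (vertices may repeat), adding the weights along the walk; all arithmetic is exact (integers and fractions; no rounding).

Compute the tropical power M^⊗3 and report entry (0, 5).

M^⊗2:
  [-9, -1, 9, 10, 1, 11]
  [-10, -3, 7, 8, 0, 10]
  [5, 10, -3, -4, 13, 2]
  [8, 14, -7, -9, 5, 11]
  [6, 12, 8, 6, 16, 26]
  [8, 6, -7, -9, 5, 11]
M^⊗3:
  [4, 9, -10, -12, 2, 1]
  [2, 7, -11, -13, 1, -1]
  [-10, -3, 4, 2, 0, 10]
  [-15, -7, 3, 4, -5, 5]
  [0, 8, 5, 3, 10, 14]
  [-15, -7, 3, 2, -5, 5]
Key observation: the optimum is the walk 0->2->1->5, with weight (-1) + 0 + 2 = 1.
Optimal value attained by: walk 0->2->1->5.
Answer: (M^⊗3)[0][5] = 1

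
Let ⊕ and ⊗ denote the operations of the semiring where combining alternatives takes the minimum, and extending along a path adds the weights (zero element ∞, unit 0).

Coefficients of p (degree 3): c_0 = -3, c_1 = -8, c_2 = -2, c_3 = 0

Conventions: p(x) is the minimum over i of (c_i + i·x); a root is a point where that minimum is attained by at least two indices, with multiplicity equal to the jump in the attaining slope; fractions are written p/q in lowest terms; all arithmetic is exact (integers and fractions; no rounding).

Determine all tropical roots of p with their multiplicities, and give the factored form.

hull edge (i=0, c=-3) to (i=1, c=-8): slope -5, span 1
hull edge (i=1, c=-8) to (i=3, c=0): slope 4, span 2
Factored form: p(x) = 0 ⊗ (x ⊕ (-4)) ⊗ (x ⊕ (-4)) ⊗ (x ⊕ 5)
Answer: roots = -4 (mult 2), 5 (mult 1)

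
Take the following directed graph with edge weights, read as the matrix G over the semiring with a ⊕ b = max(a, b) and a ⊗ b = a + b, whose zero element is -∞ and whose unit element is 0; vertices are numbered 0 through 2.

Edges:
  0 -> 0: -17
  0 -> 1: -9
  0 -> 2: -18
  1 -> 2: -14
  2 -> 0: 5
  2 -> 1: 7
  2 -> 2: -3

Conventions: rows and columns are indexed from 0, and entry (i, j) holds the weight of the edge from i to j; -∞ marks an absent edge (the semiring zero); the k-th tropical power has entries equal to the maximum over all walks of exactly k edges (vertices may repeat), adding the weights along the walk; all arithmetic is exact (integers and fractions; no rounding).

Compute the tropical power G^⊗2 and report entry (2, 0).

G^⊗2:
  [-13, -11, -21]
  [-9, -7, -17]
  [2, 4, -6]
Key observation: the optimum is the walk 2->2->0, with weight (-3) + 5 = 2.
Optimal value attained by: walk 2->2->0.
Answer: (G^⊗2)[2][0] = 2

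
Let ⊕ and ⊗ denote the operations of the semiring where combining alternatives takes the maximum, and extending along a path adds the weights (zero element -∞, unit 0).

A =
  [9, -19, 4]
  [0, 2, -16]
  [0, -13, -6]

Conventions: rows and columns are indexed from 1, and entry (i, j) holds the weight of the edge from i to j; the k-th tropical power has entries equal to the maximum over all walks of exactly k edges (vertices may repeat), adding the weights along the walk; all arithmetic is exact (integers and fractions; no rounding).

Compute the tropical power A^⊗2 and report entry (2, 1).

A^⊗2:
  [18, -9, 13]
  [9, 4, 4]
  [9, -11, 4]
Key observation: the optimum is the walk 2->1->1, with weight 0 + 9 = 9.
Optimal value attained by: walk 2->1->1.
Answer: (A^⊗2)[2][1] = 9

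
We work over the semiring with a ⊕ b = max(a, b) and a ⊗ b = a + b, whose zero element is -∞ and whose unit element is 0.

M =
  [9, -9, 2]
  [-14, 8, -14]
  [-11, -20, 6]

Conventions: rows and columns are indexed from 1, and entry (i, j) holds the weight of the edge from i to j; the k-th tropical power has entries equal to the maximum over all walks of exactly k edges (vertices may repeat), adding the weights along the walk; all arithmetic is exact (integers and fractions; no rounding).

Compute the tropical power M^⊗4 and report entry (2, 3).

M^⊗2:
  [18, 0, 11]
  [-5, 16, -6]
  [-2, -12, 12]
M^⊗3:
  [27, 9, 20]
  [4, 24, 2]
  [7, -4, 18]
M^⊗4:
  [36, 18, 29]
  [13, 32, 10]
  [16, 4, 24]
Key observation: the optimum is the walk 2->2->2->2->3, with weight 8 + 8 + 8 + (-14) = 10.
Optimal value attained by: walk 2->2->2->2->3.
Answer: (M^⊗4)[2][3] = 10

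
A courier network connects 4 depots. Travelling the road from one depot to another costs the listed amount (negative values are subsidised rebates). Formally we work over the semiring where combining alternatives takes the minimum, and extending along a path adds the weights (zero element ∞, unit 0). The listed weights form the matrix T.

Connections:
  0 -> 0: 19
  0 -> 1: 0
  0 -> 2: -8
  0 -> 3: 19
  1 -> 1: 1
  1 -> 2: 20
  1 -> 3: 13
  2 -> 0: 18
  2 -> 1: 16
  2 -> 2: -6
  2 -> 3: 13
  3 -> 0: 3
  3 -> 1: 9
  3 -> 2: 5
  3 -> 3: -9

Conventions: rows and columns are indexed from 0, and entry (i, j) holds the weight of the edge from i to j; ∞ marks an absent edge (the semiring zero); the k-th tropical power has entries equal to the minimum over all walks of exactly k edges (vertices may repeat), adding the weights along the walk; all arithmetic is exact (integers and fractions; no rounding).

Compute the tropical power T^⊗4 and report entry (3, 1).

T^⊗2:
  [10, 1, -14, 5]
  [16, 2, 14, 4]
  [12, 10, -12, 4]
  [-6, 0, -5, -18]
T^⊗3:
  [4, 2, -20, -4]
  [7, 3, 8, -5]
  [6, 4, -18, -5]
  [-15, -9, -14, -27]
T^⊗4:
  [-2, -4, -26, -13]
  [-2, 4, -1, -14]
  [-2, -2, -24, -14]
  [-24, -18, -23, -36]
Key observation: the optimum is the walk 3->3->3->3->1, with weight (-9) + (-9) + (-9) + 9 = -18.
Optimal value attained by: walk 3->3->3->3->1.
Answer: (T^⊗4)[3][1] = -18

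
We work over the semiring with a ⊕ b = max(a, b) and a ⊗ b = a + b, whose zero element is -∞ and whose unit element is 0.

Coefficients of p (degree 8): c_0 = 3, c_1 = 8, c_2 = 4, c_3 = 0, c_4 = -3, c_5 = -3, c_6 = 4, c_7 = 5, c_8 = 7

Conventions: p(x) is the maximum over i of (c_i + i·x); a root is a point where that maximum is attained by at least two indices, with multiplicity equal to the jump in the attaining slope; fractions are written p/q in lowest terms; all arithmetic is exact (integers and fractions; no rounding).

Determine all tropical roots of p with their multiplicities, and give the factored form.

hull edge (i=0, c=3) to (i=1, c=8): slope 5, span 1
hull edge (i=1, c=8) to (i=8, c=7): slope -1/7, span 7
Factored form: p(x) = 7 ⊗ (x ⊕ (-5)) ⊗ (x ⊕ 1/7) ⊗ (x ⊕ 1/7) ⊗ (x ⊕ 1/7) ⊗ (x ⊕ 1/7) ⊗ (x ⊕ 1/7) ⊗ (x ⊕ 1/7) ⊗ (x ⊕ 1/7)
Answer: roots = -5 (mult 1), 1/7 (mult 7)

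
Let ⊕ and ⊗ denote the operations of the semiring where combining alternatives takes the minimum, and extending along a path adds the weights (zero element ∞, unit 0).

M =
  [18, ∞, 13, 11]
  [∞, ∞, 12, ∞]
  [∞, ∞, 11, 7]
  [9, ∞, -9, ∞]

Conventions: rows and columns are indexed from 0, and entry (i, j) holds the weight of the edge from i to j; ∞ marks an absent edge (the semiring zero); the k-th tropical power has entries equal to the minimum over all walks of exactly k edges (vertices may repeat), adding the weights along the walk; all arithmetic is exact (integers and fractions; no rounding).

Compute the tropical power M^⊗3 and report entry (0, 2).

M^⊗2:
  [20, ∞, 2, 20]
  [∞, ∞, 23, 19]
  [16, ∞, -2, 18]
  [27, ∞, 2, -2]
M^⊗3:
  [29, ∞, 11, 9]
  [28, ∞, 10, 30]
  [27, ∞, 9, 5]
  [7, ∞, -11, 9]
Key observation: the optimum is the walk 0->2->3->2, with weight 13 + 7 + (-9) = 11.
Optimal value attained by: walk 0->2->3->2.
Answer: (M^⊗3)[0][2] = 11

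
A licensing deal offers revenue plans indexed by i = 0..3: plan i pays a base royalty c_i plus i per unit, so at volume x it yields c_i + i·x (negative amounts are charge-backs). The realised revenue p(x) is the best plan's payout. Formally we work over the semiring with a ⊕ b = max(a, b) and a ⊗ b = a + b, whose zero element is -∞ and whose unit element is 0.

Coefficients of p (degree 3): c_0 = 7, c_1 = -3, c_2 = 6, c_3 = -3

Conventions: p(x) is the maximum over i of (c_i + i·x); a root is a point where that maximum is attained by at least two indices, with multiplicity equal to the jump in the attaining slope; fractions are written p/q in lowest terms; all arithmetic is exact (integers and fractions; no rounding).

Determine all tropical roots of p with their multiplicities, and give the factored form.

hull edge (i=0, c=7) to (i=2, c=6): slope -1/2, span 2
hull edge (i=2, c=6) to (i=3, c=-3): slope -9, span 1
Factored form: p(x) = -3 ⊗ (x ⊕ 1/2) ⊗ (x ⊕ 1/2) ⊗ (x ⊕ 9)
Answer: roots = 1/2 (mult 2), 9 (mult 1)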